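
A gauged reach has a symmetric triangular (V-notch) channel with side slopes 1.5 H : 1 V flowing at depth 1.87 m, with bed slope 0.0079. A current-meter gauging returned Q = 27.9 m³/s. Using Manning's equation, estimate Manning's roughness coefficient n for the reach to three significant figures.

A = z·y² = 1.5×1.87² = 5.245 m²
P = 2y√(1+z²) = 2×1.87×√(1+1.5²) = 6.742 m
R = A/P = 5.245/6.742 = 0.7780 m
n = (1/Q)·A·R^(2/3)·S^(1/2) = (1/27.9) × 5.245 × 0.8459 × 0.08888 = 0.01413

0.0141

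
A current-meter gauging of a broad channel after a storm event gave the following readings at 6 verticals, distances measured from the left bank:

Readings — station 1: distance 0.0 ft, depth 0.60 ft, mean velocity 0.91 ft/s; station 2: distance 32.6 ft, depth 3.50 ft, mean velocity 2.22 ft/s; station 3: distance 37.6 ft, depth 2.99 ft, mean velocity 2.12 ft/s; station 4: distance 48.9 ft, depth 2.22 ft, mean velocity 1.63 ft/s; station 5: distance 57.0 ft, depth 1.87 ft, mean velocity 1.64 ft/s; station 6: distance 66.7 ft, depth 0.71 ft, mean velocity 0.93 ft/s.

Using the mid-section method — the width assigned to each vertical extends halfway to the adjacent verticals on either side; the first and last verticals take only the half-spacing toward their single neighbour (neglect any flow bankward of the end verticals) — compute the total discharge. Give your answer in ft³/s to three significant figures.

w_1 = (32.6 − 0.0)/2 = 16.3 ft; q_1 = 0.91 × 0.60 × 16.3 = 8.900 ft³/s
w_2 = (37.6 − 0.0)/2 = 18.8 ft; q_2 = 2.22 × 3.50 × 18.8 = 146.1 ft³/s
w_3 = (48.9 − 32.6)/2 = 8.15 ft; q_3 = 2.12 × 2.99 × 8.15 = 51.66 ft³/s
w_4 = (57.0 − 37.6)/2 = 9.7 ft; q_4 = 1.63 × 2.22 × 9.7 = 35.10 ft³/s
w_5 = (66.7 − 48.9)/2 = 8.9 ft; q_5 = 1.64 × 1.87 × 8.9 = 27.29 ft³/s
w_6 = (66.7 − 57.0)/2 = 4.85 ft; q_6 = 0.93 × 0.71 × 4.85 = 3.202 ft³/s
Q = Σ qᵢ = 272.2 ft³/s

272 ft³/s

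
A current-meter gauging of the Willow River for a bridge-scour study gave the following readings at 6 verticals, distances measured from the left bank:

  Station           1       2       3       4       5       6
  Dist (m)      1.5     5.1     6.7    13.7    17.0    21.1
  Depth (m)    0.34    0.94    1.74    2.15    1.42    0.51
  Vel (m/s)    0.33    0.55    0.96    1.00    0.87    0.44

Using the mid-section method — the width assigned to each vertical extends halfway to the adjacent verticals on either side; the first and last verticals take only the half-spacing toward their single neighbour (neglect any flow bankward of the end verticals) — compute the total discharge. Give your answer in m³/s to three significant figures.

24.8 m³/s

w_1 = (5.1 − 1.5)/2 = 1.8 m; q_1 = 0.33 × 0.34 × 1.8 = 0.2020 m³/s
w_2 = (6.7 − 1.5)/2 = 2.6 m; q_2 = 0.55 × 0.94 × 2.6 = 1.344 m³/s
w_3 = (13.7 − 5.1)/2 = 4.3 m; q_3 = 0.96 × 1.74 × 4.3 = 7.183 m³/s
w_4 = (17.0 − 6.7)/2 = 5.15 m; q_4 = 1.00 × 2.15 × 5.15 = 11.07 m³/s
w_5 = (21.1 − 13.7)/2 = 3.7 m; q_5 = 0.87 × 1.42 × 3.7 = 4.571 m³/s
w_6 = (21.1 − 17.0)/2 = 2.05 m; q_6 = 0.44 × 0.51 × 2.05 = 0.4600 m³/s
Q = Σ qᵢ = 24.83 m³/s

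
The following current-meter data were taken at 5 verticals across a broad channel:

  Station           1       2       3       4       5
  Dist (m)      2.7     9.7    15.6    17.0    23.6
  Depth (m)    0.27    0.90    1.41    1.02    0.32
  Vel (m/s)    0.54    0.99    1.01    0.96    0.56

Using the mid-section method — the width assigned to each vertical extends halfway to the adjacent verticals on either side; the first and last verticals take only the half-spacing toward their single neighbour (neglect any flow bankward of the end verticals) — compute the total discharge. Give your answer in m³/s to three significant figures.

w_1 = (9.7 − 2.7)/2 = 3.5 m; q_1 = 0.54 × 0.27 × 3.5 = 0.5103 m³/s
w_2 = (15.6 − 2.7)/2 = 6.45 m; q_2 = 0.99 × 0.90 × 6.45 = 5.747 m³/s
w_3 = (17.0 − 9.7)/2 = 3.65 m; q_3 = 1.01 × 1.41 × 3.65 = 5.198 m³/s
w_4 = (23.6 − 15.6)/2 = 4 m; q_4 = 0.96 × 1.02 × 4 = 3.917 m³/s
w_5 = (23.6 − 17.0)/2 = 3.3 m; q_5 = 0.56 × 0.32 × 3.3 = 0.5914 m³/s
Q = Σ qᵢ = 15.96 m³/s

16.0 m³/s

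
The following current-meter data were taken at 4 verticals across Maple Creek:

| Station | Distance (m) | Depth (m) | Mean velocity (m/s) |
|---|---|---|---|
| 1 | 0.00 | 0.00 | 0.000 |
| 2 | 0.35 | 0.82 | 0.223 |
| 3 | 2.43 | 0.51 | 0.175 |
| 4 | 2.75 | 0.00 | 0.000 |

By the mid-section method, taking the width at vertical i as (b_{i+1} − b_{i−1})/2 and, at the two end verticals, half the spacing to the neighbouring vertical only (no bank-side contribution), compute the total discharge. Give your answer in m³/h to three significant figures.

w_2 = (2.43 − 0.00)/2 = 1.215 m; q_2 = 0.223 × 0.82 × 1.215 = 0.2222 m³/s
w_3 = (2.75 − 0.35)/2 = 1.2 m; q_3 = 0.175 × 0.51 × 1.2 = 0.1071 m³/s
Stations 1, 4 contribute zero (depth or velocity is 0).
Q = Σ qᵢ = 0.3293 m³/s
= 0.3293 × 3600 = 1185 m³/h

1190 m³/h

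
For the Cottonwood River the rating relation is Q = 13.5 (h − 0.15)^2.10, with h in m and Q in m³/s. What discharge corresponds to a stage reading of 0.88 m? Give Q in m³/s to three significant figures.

Q = 13.5 × (0.88 − 0.15)^2.10 = 13.5 × 0.73^2.10 = 6.971 m³/s

6.97 m³/s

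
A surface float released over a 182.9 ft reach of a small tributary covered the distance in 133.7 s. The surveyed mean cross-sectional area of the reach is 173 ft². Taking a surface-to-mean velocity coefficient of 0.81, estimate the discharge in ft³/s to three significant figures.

v_surface = L / t̄ = 182.9 / 133.7 = 1.368 ft/s
v_mean = 0.81 × 1.368 = 1.108 ft/s
Q = A × v_mean = 173 × 1.108 = 191.7 ft³/s

192 ft³/s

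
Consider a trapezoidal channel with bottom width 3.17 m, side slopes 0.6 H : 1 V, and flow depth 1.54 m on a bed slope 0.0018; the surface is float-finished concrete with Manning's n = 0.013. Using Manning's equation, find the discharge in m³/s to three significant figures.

19.6 m³/s

A = (b + z·y)·y = (3.17 + 0.6×1.54)×1.54 = 6.305 m²
P = b + 2y√(1+z²) = 3.17 + 2×1.54×√(1+0.6²) = 6.762 m
R = A/P = 6.305/6.762 = 0.9324 m
Q = (1/n)·A·R^(2/3)·S^(1/2) = (1/0.013) × 6.305 × 0.9324^(2/3) × 0.0018^(1/2) = 19.64 m³/s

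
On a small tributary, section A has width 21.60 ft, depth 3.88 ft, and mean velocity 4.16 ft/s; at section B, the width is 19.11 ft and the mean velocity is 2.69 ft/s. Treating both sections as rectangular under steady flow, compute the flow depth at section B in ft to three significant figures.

6.78 ft

Q = A₁V₁ = (21.60×3.88) × 4.16 = 348.6 ft³/s
d₂ = Q/(b₂ V₂) = 348.6/(19.11×2.69) = 6.782 ft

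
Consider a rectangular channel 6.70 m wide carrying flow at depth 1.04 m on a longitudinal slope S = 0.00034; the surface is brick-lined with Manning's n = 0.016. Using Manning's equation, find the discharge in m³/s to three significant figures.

6.88 m³/s

A = b·y = 6.70 × 1.04 = 6.968 m²
P = b + 2y = 6.70 + 2×1.04 = 8.780 m
R = A/P = 6.968/8.780 = 0.7936 m
Q = (1/n)·A·R^(2/3)·S^(1/2) = (1/0.016) × 6.968 × 0.7936^(2/3) × 0.00034^(1/2) = 6.883 m³/s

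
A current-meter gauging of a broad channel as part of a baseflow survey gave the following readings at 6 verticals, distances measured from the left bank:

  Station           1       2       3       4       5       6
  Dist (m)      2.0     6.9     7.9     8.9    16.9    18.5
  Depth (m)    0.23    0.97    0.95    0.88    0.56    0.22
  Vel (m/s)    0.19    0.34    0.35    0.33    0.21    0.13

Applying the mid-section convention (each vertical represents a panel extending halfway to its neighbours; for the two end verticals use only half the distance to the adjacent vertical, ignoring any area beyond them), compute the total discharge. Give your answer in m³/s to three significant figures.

3.31 m³/s

w_1 = (6.9 − 2.0)/2 = 2.45 m; q_1 = 0.19 × 0.23 × 2.45 = 0.1071 m³/s
w_2 = (7.9 − 2.0)/2 = 2.95 m; q_2 = 0.34 × 0.97 × 2.95 = 0.9729 m³/s
w_3 = (8.9 − 6.9)/2 = 1 m; q_3 = 0.35 × 0.95 × 1 = 0.3325 m³/s
w_4 = (16.9 − 7.9)/2 = 4.5 m; q_4 = 0.33 × 0.88 × 4.5 = 1.307 m³/s
w_5 = (18.5 − 8.9)/2 = 4.8 m; q_5 = 0.21 × 0.56 × 4.8 = 0.5645 m³/s
w_6 = (18.5 − 16.9)/2 = 0.8 m; q_6 = 0.13 × 0.22 × 0.8 = 0.02288 m³/s
Q = Σ qᵢ = 3.307 m³/s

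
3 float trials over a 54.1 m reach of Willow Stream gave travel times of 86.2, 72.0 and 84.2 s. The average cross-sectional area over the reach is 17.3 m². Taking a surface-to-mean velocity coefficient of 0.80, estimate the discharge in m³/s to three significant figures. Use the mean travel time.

9.27 m³/s

t̄ = (86.2 + 72.0 + 84.2) / 3 = 80.8 s
v_surface = L / t̄ = 54.1 / 80.8 = 0.6696 m/s
v_mean = 0.80 × 0.6696 = 0.5356 m/s
Q = A × v_mean = 17.3 × 0.5356 = 9.267 m³/s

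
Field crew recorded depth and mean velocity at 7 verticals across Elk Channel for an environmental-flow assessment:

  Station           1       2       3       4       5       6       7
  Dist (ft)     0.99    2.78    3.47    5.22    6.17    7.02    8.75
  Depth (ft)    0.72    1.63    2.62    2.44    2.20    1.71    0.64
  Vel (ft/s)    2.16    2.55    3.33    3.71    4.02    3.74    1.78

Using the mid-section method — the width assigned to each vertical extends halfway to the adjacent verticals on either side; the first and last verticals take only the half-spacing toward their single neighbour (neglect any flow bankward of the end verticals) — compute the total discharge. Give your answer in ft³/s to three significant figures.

w_1 = (2.78 − 0.99)/2 = 0.895 ft; q_1 = 2.16 × 0.72 × 0.895 = 1.392 ft³/s
w_2 = (3.47 − 0.99)/2 = 1.24 ft; q_2 = 2.55 × 1.63 × 1.24 = 5.154 ft³/s
w_3 = (5.22 − 2.78)/2 = 1.22 ft; q_3 = 3.33 × 2.62 × 1.22 = 10.64 ft³/s
w_4 = (6.17 − 3.47)/2 = 1.35 ft; q_4 = 3.71 × 2.44 × 1.35 = 12.22 ft³/s
w_5 = (7.02 − 5.22)/2 = 0.9 ft; q_5 = 4.02 × 2.20 × 0.9 = 7.960 ft³/s
w_6 = (8.75 − 6.17)/2 = 1.29 ft; q_6 = 3.74 × 1.71 × 1.29 = 8.250 ft³/s
w_7 = (8.75 − 7.02)/2 = 0.865 ft; q_7 = 1.78 × 0.64 × 0.865 = 0.9854 ft³/s
Q = Σ qᵢ = 46.61 ft³/s

46.6 ft³/s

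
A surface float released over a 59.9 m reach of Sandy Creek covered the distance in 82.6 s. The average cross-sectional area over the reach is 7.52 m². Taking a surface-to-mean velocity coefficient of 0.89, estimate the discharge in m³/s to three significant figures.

4.85 m³/s

v_surface = L / t̄ = 59.9 / 82.6 = 0.7252 m/s
v_mean = 0.89 × 0.7252 = 0.6454 m/s
Q = A × v_mean = 7.52 × 0.6454 = 4.853 m³/s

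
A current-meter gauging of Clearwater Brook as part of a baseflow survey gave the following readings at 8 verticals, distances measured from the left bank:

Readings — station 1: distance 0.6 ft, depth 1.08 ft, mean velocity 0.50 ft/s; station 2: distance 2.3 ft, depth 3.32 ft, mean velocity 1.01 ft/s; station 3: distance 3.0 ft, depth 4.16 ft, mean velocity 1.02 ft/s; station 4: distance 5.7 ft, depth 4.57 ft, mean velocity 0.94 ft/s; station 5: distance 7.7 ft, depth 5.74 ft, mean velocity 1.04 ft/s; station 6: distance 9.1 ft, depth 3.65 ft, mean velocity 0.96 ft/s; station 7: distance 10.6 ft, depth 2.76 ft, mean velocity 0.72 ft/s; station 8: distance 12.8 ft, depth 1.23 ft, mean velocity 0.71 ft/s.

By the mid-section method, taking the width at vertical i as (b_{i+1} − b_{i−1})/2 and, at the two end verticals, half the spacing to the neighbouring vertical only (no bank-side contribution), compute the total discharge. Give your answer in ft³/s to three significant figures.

41.7 ft³/s

w_1 = (2.3 − 0.6)/2 = 0.85 ft; q_1 = 0.50 × 1.08 × 0.85 = 0.4590 ft³/s
w_2 = (3.0 − 0.6)/2 = 1.2 ft; q_2 = 1.01 × 3.32 × 1.2 = 4.024 ft³/s
w_3 = (5.7 − 2.3)/2 = 1.7 ft; q_3 = 1.02 × 4.16 × 1.7 = 7.213 ft³/s
w_4 = (7.7 − 3.0)/2 = 2.35 ft; q_4 = 0.94 × 4.57 × 2.35 = 10.10 ft³/s
w_5 = (9.1 − 5.7)/2 = 1.7 ft; q_5 = 1.04 × 5.74 × 1.7 = 10.15 ft³/s
w_6 = (10.6 − 7.7)/2 = 1.45 ft; q_6 = 0.96 × 3.65 × 1.45 = 5.081 ft³/s
w_7 = (12.8 − 9.1)/2 = 1.85 ft; q_7 = 0.72 × 2.76 × 1.85 = 3.676 ft³/s
w_8 = (12.8 − 10.6)/2 = 1.1 ft; q_8 = 0.71 × 1.23 × 1.1 = 0.9606 ft³/s
Q = Σ qᵢ = 41.66 ft³/s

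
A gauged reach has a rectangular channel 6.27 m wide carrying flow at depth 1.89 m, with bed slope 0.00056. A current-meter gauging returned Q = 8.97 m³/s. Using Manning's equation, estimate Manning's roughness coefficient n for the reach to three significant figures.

0.0349

A = b·y = 6.27 × 1.89 = 11.85 m²
P = b + 2y = 6.27 + 2×1.89 = 10.05 m
R = A/P = 11.85/10.05 = 1.179 m
n = (1/Q)·A·R^(2/3)·S^(1/2) = (1/8.97) × 11.85 × 1.116 × 0.02366 = 0.03489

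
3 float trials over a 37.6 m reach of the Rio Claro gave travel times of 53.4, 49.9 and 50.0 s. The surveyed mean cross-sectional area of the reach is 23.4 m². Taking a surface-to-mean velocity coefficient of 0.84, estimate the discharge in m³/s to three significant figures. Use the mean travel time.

14.5 m³/s

t̄ = (53.4 + 49.9 + 50.0) / 3 = 51.1 s
v_surface = L / t̄ = 37.6 / 51.1 = 0.7358 m/s
v_mean = 0.84 × 0.7358 = 0.6181 m/s
Q = A × v_mean = 23.4 × 0.6181 = 14.46 m³/s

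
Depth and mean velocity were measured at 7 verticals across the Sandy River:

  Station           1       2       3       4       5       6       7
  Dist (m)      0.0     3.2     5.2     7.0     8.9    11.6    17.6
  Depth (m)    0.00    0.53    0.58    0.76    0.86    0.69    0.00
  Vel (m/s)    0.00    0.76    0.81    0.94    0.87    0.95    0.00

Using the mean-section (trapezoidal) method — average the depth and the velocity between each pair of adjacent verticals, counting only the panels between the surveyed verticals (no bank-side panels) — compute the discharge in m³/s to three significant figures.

6.53 m³/s

Panel 1-2: Δb = 3.2 m, d̄ = (0.00+0.53)/2 = 0.265, v̄ = (0.00+0.76)/2 = 0.38 → q = 3.2×0.265×0.38 = 0.3222 m³/s
Panel 2-3: Δb = 2 m, d̄ = (0.53+0.58)/2 = 0.555, v̄ = (0.76+0.81)/2 = 0.785 → q = 2×0.555×0.785 = 0.8714 m³/s
Panel 3-4: Δb = 1.8 m, d̄ = (0.58+0.76)/2 = 0.67, v̄ = (0.81+0.94)/2 = 0.875 → q = 1.8×0.67×0.875 = 1.055 m³/s
Panel 4-5: Δb = 1.9 m, d̄ = (0.76+0.86)/2 = 0.81, v̄ = (0.94+0.87)/2 = 0.905 → q = 1.9×0.81×0.905 = 1.393 m³/s
Panel 5-6: Δb = 2.7 m, d̄ = (0.86+0.69)/2 = 0.775, v̄ = (0.87+0.95)/2 = 0.91 → q = 2.7×0.775×0.91 = 1.904 m³/s
Panel 6-7: Δb = 6 m, d̄ = (0.69+0.00)/2 = 0.345, v̄ = (0.95+0.00)/2 = 0.475 → q = 6×0.345×0.475 = 0.9833 m³/s
Q = Σ q = 6.529 m³/s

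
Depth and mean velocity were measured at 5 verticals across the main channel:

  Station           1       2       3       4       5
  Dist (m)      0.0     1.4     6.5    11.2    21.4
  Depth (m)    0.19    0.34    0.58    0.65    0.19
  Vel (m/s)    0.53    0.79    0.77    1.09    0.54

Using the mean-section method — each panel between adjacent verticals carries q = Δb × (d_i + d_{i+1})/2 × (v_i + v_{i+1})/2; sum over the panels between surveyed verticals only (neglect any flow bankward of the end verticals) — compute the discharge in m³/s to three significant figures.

8.25 m³/s

Panel 1-2: Δb = 1.4 m, d̄ = (0.19+0.34)/2 = 0.265, v̄ = (0.53+0.79)/2 = 0.66 → q = 1.4×0.265×0.66 = 0.2449 m³/s
Panel 2-3: Δb = 5.1 m, d̄ = (0.34+0.58)/2 = 0.46, v̄ = (0.79+0.77)/2 = 0.78 → q = 5.1×0.46×0.78 = 1.830 m³/s
Panel 3-4: Δb = 4.7 m, d̄ = (0.58+0.65)/2 = 0.615, v̄ = (0.77+1.09)/2 = 0.93 → q = 4.7×0.615×0.93 = 2.688 m³/s
Panel 4-5: Δb = 10.2 m, d̄ = (0.65+0.19)/2 = 0.42, v̄ = (1.09+0.54)/2 = 0.815 → q = 10.2×0.42×0.815 = 3.491 m³/s
Q = Σ q = 8.254 m³/s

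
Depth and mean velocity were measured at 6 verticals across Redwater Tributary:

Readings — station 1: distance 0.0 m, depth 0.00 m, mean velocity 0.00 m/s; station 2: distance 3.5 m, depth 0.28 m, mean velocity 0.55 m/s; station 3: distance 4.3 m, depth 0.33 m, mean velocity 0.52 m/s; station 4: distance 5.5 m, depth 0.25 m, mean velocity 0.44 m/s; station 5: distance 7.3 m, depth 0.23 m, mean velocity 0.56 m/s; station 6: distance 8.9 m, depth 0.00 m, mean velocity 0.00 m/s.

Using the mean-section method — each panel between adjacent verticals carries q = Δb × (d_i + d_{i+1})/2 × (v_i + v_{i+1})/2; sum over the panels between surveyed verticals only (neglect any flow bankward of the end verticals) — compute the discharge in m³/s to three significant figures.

Panel 1-2: Δb = 3.5 m, d̄ = (0.00+0.28)/2 = 0.14, v̄ = (0.00+0.55)/2 = 0.275 → q = 3.5×0.14×0.275 = 0.1348 m³/s
Panel 2-3: Δb = 0.8 m, d̄ = (0.28+0.33)/2 = 0.305, v̄ = (0.55+0.52)/2 = 0.535 → q = 0.8×0.305×0.535 = 0.1305 m³/s
Panel 3-4: Δb = 1.2 m, d̄ = (0.33+0.25)/2 = 0.29, v̄ = (0.52+0.44)/2 = 0.48 → q = 1.2×0.29×0.48 = 0.1670 m³/s
Panel 4-5: Δb = 1.8 m, d̄ = (0.25+0.23)/2 = 0.24, v̄ = (0.44+0.56)/2 = 0.5 → q = 1.8×0.24×0.5 = 0.2160 m³/s
Panel 5-6: Δb = 1.6 m, d̄ = (0.23+0.00)/2 = 0.115, v̄ = (0.56+0.00)/2 = 0.28 → q = 1.6×0.115×0.28 = 0.05152 m³/s
Q = Σ q = 0.6999 m³/s

0.700 m³/s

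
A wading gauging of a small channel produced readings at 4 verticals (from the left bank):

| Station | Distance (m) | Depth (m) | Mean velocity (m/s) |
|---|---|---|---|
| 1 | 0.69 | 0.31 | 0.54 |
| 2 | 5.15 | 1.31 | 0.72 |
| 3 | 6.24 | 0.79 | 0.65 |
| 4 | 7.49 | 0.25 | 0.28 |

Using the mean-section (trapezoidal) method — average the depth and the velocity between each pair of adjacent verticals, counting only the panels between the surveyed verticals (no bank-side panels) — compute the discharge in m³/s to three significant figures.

Panel 1-2: Δb = 4.46 m, d̄ = (0.31+1.31)/2 = 0.81, v̄ = (0.54+0.72)/2 = 0.63 → q = 4.46×0.81×0.63 = 2.276 m³/s
Panel 2-3: Δb = 1.09 m, d̄ = (1.31+0.79)/2 = 1.05, v̄ = (0.72+0.65)/2 = 0.685 → q = 1.09×1.05×0.685 = 0.7840 m³/s
Panel 3-4: Δb = 1.25 m, d̄ = (0.79+0.25)/2 = 0.52, v̄ = (0.65+0.28)/2 = 0.465 → q = 1.25×0.52×0.465 = 0.3023 m³/s
Q = Σ q = 3.362 m³/s

3.36 m³/s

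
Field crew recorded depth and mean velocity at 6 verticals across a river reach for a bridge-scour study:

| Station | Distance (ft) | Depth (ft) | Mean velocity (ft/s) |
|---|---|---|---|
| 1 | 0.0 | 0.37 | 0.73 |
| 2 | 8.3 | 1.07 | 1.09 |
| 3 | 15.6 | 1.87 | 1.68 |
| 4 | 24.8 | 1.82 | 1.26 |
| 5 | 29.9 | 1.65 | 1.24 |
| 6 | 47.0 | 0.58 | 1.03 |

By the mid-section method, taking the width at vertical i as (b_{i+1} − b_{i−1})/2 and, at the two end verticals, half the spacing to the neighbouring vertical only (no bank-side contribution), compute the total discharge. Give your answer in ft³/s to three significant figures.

80.4 ft³/s

w_1 = (8.3 − 0.0)/2 = 4.15 ft; q_1 = 0.73 × 0.37 × 4.15 = 1.121 ft³/s
w_2 = (15.6 − 0.0)/2 = 7.8 ft; q_2 = 1.09 × 1.07 × 7.8 = 9.097 ft³/s
w_3 = (24.8 − 8.3)/2 = 8.25 ft; q_3 = 1.68 × 1.87 × 8.25 = 25.92 ft³/s
w_4 = (29.9 − 15.6)/2 = 7.15 ft; q_4 = 1.26 × 1.82 × 7.15 = 16.40 ft³/s
w_5 = (47.0 − 24.8)/2 = 11.1 ft; q_5 = 1.24 × 1.65 × 11.1 = 22.71 ft³/s
w_6 = (47.0 − 29.9)/2 = 8.55 ft; q_6 = 1.03 × 0.58 × 8.55 = 5.108 ft³/s
Q = Σ qᵢ = 80.35 ft³/s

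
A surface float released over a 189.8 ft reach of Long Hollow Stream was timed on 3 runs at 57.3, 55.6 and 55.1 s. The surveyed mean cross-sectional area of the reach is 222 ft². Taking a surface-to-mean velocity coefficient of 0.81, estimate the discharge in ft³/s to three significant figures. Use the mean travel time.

t̄ = (57.3 + 55.6 + 55.1) / 3 = 56 s
v_surface = L / t̄ = 189.8 / 56 = 3.389 ft/s
v_mean = 0.81 × 3.389 = 2.745 ft/s
Q = A × v_mean = 222 × 2.745 = 609.5 ft³/s

609 ft³/s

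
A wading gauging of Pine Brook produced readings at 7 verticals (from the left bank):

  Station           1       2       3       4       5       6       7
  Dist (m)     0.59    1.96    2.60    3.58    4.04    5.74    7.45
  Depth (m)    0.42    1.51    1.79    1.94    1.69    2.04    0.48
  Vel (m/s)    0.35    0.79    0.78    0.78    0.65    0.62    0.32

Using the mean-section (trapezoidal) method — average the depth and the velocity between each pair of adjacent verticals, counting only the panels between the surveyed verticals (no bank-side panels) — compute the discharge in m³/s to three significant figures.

6.63 m³/s

Panel 1-2: Δb = 1.37 m, d̄ = (0.42+1.51)/2 = 0.965, v̄ = (0.35+0.79)/2 = 0.57 → q = 1.37×0.965×0.57 = 0.7536 m³/s
Panel 2-3: Δb = 0.64 m, d̄ = (1.51+1.79)/2 = 1.65, v̄ = (0.79+0.78)/2 = 0.785 → q = 0.64×1.65×0.785 = 0.8290 m³/s
Panel 3-4: Δb = 0.98 m, d̄ = (1.79+1.94)/2 = 1.865, v̄ = (0.78+0.78)/2 = 0.78 → q = 0.98×1.865×0.78 = 1.426 m³/s
Panel 4-5: Δb = 0.46 m, d̄ = (1.94+1.69)/2 = 1.815, v̄ = (0.78+0.65)/2 = 0.715 → q = 0.46×1.815×0.715 = 0.5970 m³/s
Panel 5-6: Δb = 1.7 m, d̄ = (1.69+2.04)/2 = 1.865, v̄ = (0.65+0.62)/2 = 0.635 → q = 1.7×1.865×0.635 = 2.013 m³/s
Panel 6-7: Δb = 1.71 m, d̄ = (2.04+0.48)/2 = 1.26, v̄ = (0.62+0.32)/2 = 0.47 → q = 1.71×1.26×0.47 = 1.013 m³/s
Q = Σ q = 6.631 m³/s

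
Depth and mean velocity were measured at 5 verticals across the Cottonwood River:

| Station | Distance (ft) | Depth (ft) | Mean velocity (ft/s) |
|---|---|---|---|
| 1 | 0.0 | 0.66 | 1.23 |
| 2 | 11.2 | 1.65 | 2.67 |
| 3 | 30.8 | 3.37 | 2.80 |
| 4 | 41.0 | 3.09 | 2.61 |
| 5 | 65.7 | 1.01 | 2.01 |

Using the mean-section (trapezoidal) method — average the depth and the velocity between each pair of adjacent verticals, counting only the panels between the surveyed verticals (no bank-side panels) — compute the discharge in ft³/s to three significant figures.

366 ft³/s

Panel 1-2: Δb = 11.2 ft, d̄ = (0.66+1.65)/2 = 1.155, v̄ = (1.23+2.67)/2 = 1.95 → q = 11.2×1.155×1.95 = 25.23 ft³/s
Panel 2-3: Δb = 19.6 ft, d̄ = (1.65+3.37)/2 = 2.51, v̄ = (2.67+2.80)/2 = 2.735 → q = 19.6×2.51×2.735 = 134.6 ft³/s
Panel 3-4: Δb = 10.2 ft, d̄ = (3.37+3.09)/2 = 3.23, v̄ = (2.80+2.61)/2 = 2.705 → q = 10.2×3.23×2.705 = 89.12 ft³/s
Panel 4-5: Δb = 24.7 ft, d̄ = (3.09+1.01)/2 = 2.05, v̄ = (2.61+2.01)/2 = 2.31 → q = 24.7×2.05×2.31 = 117.0 ft³/s
Q = Σ q = 365.9 ft³/s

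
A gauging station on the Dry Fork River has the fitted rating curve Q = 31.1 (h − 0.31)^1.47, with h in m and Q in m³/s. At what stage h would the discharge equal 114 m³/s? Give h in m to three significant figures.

2.73 m

h − h₀ = (Q/C)^(1/b) = (114/31.1)^(1/1.47) = 2.420 m
h = 0.31 + 2.420 = 2.730 m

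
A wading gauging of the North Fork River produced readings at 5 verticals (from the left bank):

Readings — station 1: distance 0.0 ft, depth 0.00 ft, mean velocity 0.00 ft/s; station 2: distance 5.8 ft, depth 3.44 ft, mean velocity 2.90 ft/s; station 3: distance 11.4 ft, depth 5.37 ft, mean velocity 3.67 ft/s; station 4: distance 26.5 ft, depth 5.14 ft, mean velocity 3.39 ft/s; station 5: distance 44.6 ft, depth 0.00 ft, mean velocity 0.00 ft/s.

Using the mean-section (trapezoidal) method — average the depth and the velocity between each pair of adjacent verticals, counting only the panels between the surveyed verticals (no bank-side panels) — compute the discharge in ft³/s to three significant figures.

Panel 1-2: Δb = 5.8 ft, d̄ = (0.00+3.44)/2 = 1.72, v̄ = (0.00+2.90)/2 = 1.45 → q = 5.8×1.72×1.45 = 14.47 ft³/s
Panel 2-3: Δb = 5.6 ft, d̄ = (3.44+5.37)/2 = 4.405, v̄ = (2.90+3.67)/2 = 3.285 → q = 5.6×4.405×3.285 = 81.03 ft³/s
Panel 3-4: Δb = 15.1 ft, d̄ = (5.37+5.14)/2 = 5.255, v̄ = (3.67+3.39)/2 = 3.53 → q = 15.1×5.255×3.53 = 280.1 ft³/s
Panel 4-5: Δb = 18.1 ft, d̄ = (5.14+0.00)/2 = 2.57, v̄ = (3.39+0.00)/2 = 1.695 → q = 18.1×2.57×1.695 = 78.85 ft³/s
Q = Σ q = 454.5 ft³/s

454 ft³/s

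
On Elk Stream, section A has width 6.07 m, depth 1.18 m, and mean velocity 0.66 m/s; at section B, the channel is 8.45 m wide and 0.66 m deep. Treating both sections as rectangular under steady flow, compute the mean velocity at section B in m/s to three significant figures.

Q = A₁V₁ = (6.07×1.18) × 0.66 = 4.727 m³/s
A₂ = 8.45 × 0.66 = 5.577 m²
V₂ = Q/A₂ = 4.727/5.577 = 0.8476 m/s

0.848 m/s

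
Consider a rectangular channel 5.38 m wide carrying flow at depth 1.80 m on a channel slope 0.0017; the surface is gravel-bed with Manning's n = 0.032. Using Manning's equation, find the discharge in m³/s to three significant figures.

A = b·y = 5.38 × 1.80 = 9.684 m²
P = b + 2y = 5.38 + 2×1.80 = 8.980 m
R = A/P = 9.684/8.980 = 1.078 m
Q = (1/n)·A·R^(2/3)·S^(1/2) = (1/0.032) × 9.684 × 1.078^(2/3) × 0.0017^(1/2) = 13.12 m³/s

13.1 m³/s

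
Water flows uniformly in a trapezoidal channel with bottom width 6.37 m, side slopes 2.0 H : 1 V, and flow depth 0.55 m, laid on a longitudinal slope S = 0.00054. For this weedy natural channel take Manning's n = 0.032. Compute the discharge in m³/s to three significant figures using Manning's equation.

1.79 m³/s

A = (b + z·y)·y = (6.37 + 2.0×0.55)×0.55 = 4.109 m²
P = b + 2y√(1+z²) = 6.37 + 2×0.55×√(1+2.0²) = 8.830 m
R = A/P = 4.109/8.830 = 0.4653 m
Q = (1/n)·A·R^(2/3)·S^(1/2) = (1/0.032) × 4.109 × 0.4653^(2/3) × 0.00054^(1/2) = 1.792 m³/s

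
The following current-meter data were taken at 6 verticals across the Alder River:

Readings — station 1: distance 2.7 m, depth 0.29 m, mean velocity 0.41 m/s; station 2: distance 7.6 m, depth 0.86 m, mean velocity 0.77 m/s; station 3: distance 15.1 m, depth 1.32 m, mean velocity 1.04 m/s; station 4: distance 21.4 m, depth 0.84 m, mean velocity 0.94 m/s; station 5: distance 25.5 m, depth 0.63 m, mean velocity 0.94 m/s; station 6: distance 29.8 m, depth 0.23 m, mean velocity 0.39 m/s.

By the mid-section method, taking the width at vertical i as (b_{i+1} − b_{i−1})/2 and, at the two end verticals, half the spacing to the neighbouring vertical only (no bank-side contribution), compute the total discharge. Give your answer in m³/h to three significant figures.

74400 m³/h

w_1 = (7.6 − 2.7)/2 = 2.45 m; q_1 = 0.41 × 0.29 × 2.45 = 0.2913 m³/s
w_2 = (15.1 − 2.7)/2 = 6.2 m; q_2 = 0.77 × 0.86 × 6.2 = 4.106 m³/s
w_3 = (21.4 − 7.6)/2 = 6.9 m; q_3 = 1.04 × 1.32 × 6.9 = 9.472 m³/s
w_4 = (25.5 − 15.1)/2 = 5.2 m; q_4 = 0.94 × 0.84 × 5.2 = 4.106 m³/s
w_5 = (29.8 − 21.4)/2 = 4.2 m; q_5 = 0.94 × 0.63 × 4.2 = 2.487 m³/s
w_6 = (29.8 − 25.5)/2 = 2.15 m; q_6 = 0.39 × 0.23 × 2.15 = 0.1929 m³/s
Q = Σ qᵢ = 20.66 m³/s
= 20.66 × 3600 = 74360 m³/h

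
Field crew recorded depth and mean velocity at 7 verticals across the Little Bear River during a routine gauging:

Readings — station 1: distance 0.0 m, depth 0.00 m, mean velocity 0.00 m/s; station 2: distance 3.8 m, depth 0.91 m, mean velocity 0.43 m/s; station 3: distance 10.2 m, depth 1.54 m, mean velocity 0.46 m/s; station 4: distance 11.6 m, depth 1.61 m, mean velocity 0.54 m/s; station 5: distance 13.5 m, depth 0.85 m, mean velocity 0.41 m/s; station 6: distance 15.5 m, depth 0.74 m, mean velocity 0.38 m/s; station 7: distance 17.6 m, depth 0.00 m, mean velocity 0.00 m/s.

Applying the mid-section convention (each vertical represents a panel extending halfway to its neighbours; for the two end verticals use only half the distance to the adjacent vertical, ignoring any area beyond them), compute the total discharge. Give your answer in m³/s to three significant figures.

7.45 m³/s

w_2 = (10.2 − 0.0)/2 = 5.1 m; q_2 = 0.43 × 0.91 × 5.1 = 1.996 m³/s
w_3 = (11.6 − 3.8)/2 = 3.9 m; q_3 = 0.46 × 1.54 × 3.9 = 2.763 m³/s
w_4 = (13.5 − 10.2)/2 = 1.65 m; q_4 = 0.54 × 1.61 × 1.65 = 1.435 m³/s
w_5 = (15.5 − 11.6)/2 = 1.95 m; q_5 = 0.41 × 0.85 × 1.95 = 0.6796 m³/s
w_6 = (17.6 − 13.5)/2 = 2.05 m; q_6 = 0.38 × 0.74 × 2.05 = 0.5765 m³/s
Stations 1, 7 contribute zero (depth or velocity is 0).
Q = Σ qᵢ = 7.449 m³/s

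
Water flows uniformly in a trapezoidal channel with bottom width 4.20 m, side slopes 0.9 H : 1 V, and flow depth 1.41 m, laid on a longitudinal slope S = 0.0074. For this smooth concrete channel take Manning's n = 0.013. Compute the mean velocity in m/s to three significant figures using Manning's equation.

A = (b + z·y)·y = (4.20 + 0.9×1.41)×1.41 = 7.711 m²
P = b + 2y√(1+z²) = 4.20 + 2×1.41×√(1+0.9²) = 7.994 m
R = A/P = 7.711/7.994 = 0.9646 m
Q = (1/n)·A·R^(2/3)·S^(1/2) = (1/0.013) × 7.711 × 0.9646^(2/3) × 0.0074^(1/2) = 49.82 m³/s
V = Q/A = 49.82/7.711 = 6.460 m/s

6.46 m/s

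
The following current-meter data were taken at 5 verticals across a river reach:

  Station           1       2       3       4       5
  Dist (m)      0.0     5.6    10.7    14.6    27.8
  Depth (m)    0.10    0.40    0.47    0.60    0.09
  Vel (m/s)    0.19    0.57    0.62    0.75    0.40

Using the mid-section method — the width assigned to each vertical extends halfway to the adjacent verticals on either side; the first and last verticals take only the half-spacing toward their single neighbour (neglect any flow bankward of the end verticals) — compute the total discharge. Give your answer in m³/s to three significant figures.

w_1 = (5.6 − 0.0)/2 = 2.8 m; q_1 = 0.19 × 0.10 × 2.8 = 0.05320 m³/s
w_2 = (10.7 − 0.0)/2 = 5.35 m; q_2 = 0.57 × 0.40 × 5.35 = 1.220 m³/s
w_3 = (14.6 − 5.6)/2 = 4.5 m; q_3 = 0.62 × 0.47 × 4.5 = 1.311 m³/s
w_4 = (27.8 − 10.7)/2 = 8.55 m; q_4 = 0.75 × 0.60 × 8.55 = 3.848 m³/s
w_5 = (27.8 − 14.6)/2 = 6.6 m; q_5 = 0.40 × 0.09 × 6.6 = 0.2376 m³/s
Q = Σ qᵢ = 6.669 m³/s

6.67 m³/s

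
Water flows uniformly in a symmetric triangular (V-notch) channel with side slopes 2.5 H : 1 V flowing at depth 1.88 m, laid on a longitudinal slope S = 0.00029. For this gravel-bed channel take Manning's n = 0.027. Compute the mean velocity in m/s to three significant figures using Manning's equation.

0.576 m/s

A = z·y² = 2.5×1.88² = 8.836 m²
P = 2y√(1+z²) = 2×1.88×√(1+2.5²) = 10.12 m
R = A/P = 8.836/10.12 = 0.8728 m
Q = (1/n)·A·R^(2/3)·S^(1/2) = (1/0.027) × 8.836 × 0.8728^(2/3) × 0.00029^(1/2) = 5.090 m³/s
V = Q/A = 5.090/8.836 = 0.5760 m/s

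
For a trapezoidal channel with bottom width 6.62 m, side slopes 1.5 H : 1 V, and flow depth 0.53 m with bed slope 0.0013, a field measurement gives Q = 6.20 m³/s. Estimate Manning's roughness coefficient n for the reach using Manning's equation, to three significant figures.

0.0136

A = (b + z·y)·y = (6.62 + 1.5×0.53)×0.53 = 3.930 m²
P = b + 2y√(1+z²) = 6.62 + 2×0.53×√(1+1.5²) = 8.531 m
R = A/P = 3.930/8.531 = 0.4607 m
n = (1/Q)·A·R^(2/3)·S^(1/2) = (1/6.20) × 3.930 × 0.5965 × 0.03606 = 0.01363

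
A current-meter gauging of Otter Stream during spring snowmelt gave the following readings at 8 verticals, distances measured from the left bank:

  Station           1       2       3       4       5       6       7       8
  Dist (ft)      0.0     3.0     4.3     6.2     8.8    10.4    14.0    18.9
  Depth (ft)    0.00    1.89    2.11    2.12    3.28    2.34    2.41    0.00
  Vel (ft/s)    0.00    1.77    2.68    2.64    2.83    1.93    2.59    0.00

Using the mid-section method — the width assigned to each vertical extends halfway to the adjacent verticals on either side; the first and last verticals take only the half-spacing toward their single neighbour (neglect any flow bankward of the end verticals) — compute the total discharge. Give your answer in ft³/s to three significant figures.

w_2 = (4.3 − 0.0)/2 = 2.15 ft; q_2 = 1.77 × 1.89 × 2.15 = 7.192 ft³/s
w_3 = (6.2 − 3.0)/2 = 1.6 ft; q_3 = 2.68 × 2.11 × 1.6 = 9.048 ft³/s
w_4 = (8.8 − 4.3)/2 = 2.25 ft; q_4 = 2.64 × 2.12 × 2.25 = 12.59 ft³/s
w_5 = (10.4 − 6.2)/2 = 2.1 ft; q_5 = 2.83 × 3.28 × 2.1 = 19.49 ft³/s
w_6 = (14.0 − 8.8)/2 = 2.6 ft; q_6 = 1.93 × 2.34 × 2.6 = 11.74 ft³/s
w_7 = (18.9 − 10.4)/2 = 4.25 ft; q_7 = 2.59 × 2.41 × 4.25 = 26.53 ft³/s
Stations 1, 8 contribute zero (depth or velocity is 0).
Q = Σ qᵢ = 86.60 ft³/s

86.6 ft³/s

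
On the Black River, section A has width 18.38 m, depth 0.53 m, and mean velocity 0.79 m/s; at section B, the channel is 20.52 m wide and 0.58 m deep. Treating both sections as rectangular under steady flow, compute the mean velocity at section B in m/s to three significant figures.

0.647 m/s

Q = A₁V₁ = (18.38×0.53) × 0.79 = 7.696 m³/s
A₂ = 20.52 × 0.58 = 11.90 m²
V₂ = Q/A₂ = 7.696/11.90 = 0.6466 m/s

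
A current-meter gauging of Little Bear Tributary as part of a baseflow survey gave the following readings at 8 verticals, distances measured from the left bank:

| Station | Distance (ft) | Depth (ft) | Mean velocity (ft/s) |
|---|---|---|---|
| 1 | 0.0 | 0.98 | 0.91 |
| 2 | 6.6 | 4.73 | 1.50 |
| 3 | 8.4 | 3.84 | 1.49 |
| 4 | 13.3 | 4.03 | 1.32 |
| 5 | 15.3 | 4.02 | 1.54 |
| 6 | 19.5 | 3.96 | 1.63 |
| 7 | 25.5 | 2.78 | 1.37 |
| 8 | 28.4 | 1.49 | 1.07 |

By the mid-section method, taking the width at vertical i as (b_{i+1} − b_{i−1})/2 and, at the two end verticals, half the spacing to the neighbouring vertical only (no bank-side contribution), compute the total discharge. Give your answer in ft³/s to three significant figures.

w_1 = (6.6 − 0.0)/2 = 3.3 ft; q_1 = 0.91 × 0.98 × 3.3 = 2.943 ft³/s
w_2 = (8.4 − 0.0)/2 = 4.2 ft; q_2 = 1.50 × 4.73 × 4.2 = 29.80 ft³/s
w_3 = (13.3 − 6.6)/2 = 3.35 ft; q_3 = 1.49 × 3.84 × 3.35 = 19.17 ft³/s
w_4 = (15.3 − 8.4)/2 = 3.45 ft; q_4 = 1.32 × 4.03 × 3.45 = 18.35 ft³/s
w_5 = (19.5 − 13.3)/2 = 3.1 ft; q_5 = 1.54 × 4.02 × 3.1 = 19.19 ft³/s
w_6 = (25.5 − 15.3)/2 = 5.1 ft; q_6 = 1.63 × 3.96 × 5.1 = 32.92 ft³/s
w_7 = (28.4 − 19.5)/2 = 4.45 ft; q_7 = 1.37 × 2.78 × 4.45 = 16.95 ft³/s
w_8 = (28.4 − 25.5)/2 = 1.45 ft; q_8 = 1.07 × 1.49 × 1.45 = 2.312 ft³/s
Q = Σ qᵢ = 141.6 ft³/s

142 ft³/s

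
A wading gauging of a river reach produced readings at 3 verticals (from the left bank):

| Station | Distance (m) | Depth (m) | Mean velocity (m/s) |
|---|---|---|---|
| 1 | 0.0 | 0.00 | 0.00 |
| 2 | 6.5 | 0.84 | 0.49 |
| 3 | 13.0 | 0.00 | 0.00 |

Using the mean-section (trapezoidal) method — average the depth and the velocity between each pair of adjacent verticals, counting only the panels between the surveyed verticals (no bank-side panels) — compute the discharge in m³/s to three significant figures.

Panel 1-2: Δb = 6.5 m, d̄ = (0.00+0.84)/2 = 0.42, v̄ = (0.00+0.49)/2 = 0.245 → q = 6.5×0.42×0.245 = 0.6689 m³/s
Panel 2-3: Δb = 6.5 m, d̄ = (0.84+0.00)/2 = 0.42, v̄ = (0.49+0.00)/2 = 0.245 → q = 6.5×0.42×0.245 = 0.6689 m³/s
Q = Σ q = 1.338 m³/s

1.34 m³/s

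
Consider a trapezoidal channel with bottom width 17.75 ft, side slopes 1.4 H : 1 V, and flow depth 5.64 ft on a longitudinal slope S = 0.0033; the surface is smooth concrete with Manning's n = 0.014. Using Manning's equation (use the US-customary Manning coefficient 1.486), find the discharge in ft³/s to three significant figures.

2180 ft³/s

A = (b + z·y)·y = (17.75 + 1.4×5.64)×5.64 = 144.6 ft²
P = b + 2y√(1+z²) = 17.75 + 2×5.64×√(1+1.4²) = 37.16 ft
R = A/P = 144.6/37.16 = 3.893 ft
Q = (1.486/n)·A·R^(2/3)·S^(1/2) = (1.486/0.014) × 144.6 × 3.893^(2/3) × 0.0033^(1/2) = 2182 ft³/s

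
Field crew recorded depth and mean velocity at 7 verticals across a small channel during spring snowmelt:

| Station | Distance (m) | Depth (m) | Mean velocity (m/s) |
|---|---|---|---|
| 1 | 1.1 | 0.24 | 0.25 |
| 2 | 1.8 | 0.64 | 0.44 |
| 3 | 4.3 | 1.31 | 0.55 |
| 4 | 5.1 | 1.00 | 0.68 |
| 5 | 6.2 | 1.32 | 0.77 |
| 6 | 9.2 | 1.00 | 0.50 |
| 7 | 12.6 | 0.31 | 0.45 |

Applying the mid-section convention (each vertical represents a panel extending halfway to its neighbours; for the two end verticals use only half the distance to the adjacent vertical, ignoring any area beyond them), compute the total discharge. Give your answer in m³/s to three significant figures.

6.23 m³/s

w_1 = (1.8 − 1.1)/2 = 0.35 m; q_1 = 0.25 × 0.24 × 0.35 = 0.02100 m³/s
w_2 = (4.3 − 1.1)/2 = 1.6 m; q_2 = 0.44 × 0.64 × 1.6 = 0.4506 m³/s
w_3 = (5.1 − 1.8)/2 = 1.65 m; q_3 = 0.55 × 1.31 × 1.65 = 1.189 m³/s
w_4 = (6.2 − 4.3)/2 = 0.95 m; q_4 = 0.68 × 1.00 × 0.95 = 0.6460 m³/s
w_5 = (9.2 − 5.1)/2 = 2.05 m; q_5 = 0.77 × 1.32 × 2.05 = 2.084 m³/s
w_6 = (12.6 − 6.2)/2 = 3.2 m; q_6 = 0.50 × 1.00 × 3.2 = 1.600 m³/s
w_7 = (12.6 − 9.2)/2 = 1.7 m; q_7 = 0.45 × 0.31 × 1.7 = 0.2372 m³/s
Q = Σ qᵢ = 6.227 m³/s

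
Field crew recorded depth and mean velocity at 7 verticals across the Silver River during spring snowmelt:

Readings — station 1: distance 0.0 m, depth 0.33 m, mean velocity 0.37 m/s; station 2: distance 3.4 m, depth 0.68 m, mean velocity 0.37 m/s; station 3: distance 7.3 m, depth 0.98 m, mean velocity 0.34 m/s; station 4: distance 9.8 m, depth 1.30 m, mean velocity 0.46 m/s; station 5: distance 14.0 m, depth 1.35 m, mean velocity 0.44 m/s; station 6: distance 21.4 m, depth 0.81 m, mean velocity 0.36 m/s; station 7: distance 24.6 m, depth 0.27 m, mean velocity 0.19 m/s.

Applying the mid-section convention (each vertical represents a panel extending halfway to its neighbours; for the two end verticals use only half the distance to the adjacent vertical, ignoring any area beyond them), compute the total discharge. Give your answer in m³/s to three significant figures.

9.27 m³/s

w_1 = (3.4 − 0.0)/2 = 1.7 m; q_1 = 0.37 × 0.33 × 1.7 = 0.2076 m³/s
w_2 = (7.3 − 0.0)/2 = 3.65 m; q_2 = 0.37 × 0.68 × 3.65 = 0.9183 m³/s
w_3 = (9.8 − 3.4)/2 = 3.2 m; q_3 = 0.34 × 0.98 × 3.2 = 1.066 m³/s
w_4 = (14.0 − 7.3)/2 = 3.35 m; q_4 = 0.46 × 1.30 × 3.35 = 2.003 m³/s
w_5 = (21.4 − 9.8)/2 = 5.8 m; q_5 = 0.44 × 1.35 × 5.8 = 3.445 m³/s
w_6 = (24.6 − 14.0)/2 = 5.3 m; q_6 = 0.36 × 0.81 × 5.3 = 1.545 m³/s
w_7 = (24.6 − 21.4)/2 = 1.6 m; q_7 = 0.19 × 0.27 × 1.6 = 0.08208 m³/s
Q = Σ qᵢ = 9.268 m³/s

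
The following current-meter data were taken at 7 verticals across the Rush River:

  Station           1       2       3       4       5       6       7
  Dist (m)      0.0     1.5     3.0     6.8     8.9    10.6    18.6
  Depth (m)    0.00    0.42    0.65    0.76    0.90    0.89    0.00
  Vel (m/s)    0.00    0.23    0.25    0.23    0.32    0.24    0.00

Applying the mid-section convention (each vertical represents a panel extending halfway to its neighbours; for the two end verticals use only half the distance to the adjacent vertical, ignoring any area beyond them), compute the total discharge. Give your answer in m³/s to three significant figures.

w_2 = (3.0 − 0.0)/2 = 1.5 m; q_2 = 0.23 × 0.42 × 1.5 = 0.1449 m³/s
w_3 = (6.8 − 1.5)/2 = 2.65 m; q_3 = 0.25 × 0.65 × 2.65 = 0.4306 m³/s
w_4 = (8.9 − 3.0)/2 = 2.95 m; q_4 = 0.23 × 0.76 × 2.95 = 0.5157 m³/s
w_5 = (10.6 − 6.8)/2 = 1.9 m; q_5 = 0.32 × 0.90 × 1.9 = 0.5472 m³/s
w_6 = (18.6 − 8.9)/2 = 4.85 m; q_6 = 0.24 × 0.89 × 4.85 = 1.036 m³/s
Stations 1, 7 contribute zero (depth or velocity is 0).
Q = Σ qᵢ = 2.674 m³/s

2.67 m³/s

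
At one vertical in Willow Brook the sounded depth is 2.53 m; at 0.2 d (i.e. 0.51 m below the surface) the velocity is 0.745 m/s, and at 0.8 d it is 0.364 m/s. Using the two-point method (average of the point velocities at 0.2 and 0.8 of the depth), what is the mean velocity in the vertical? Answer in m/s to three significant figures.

v̄ = (0.745 + 0.364) / 2 = 0.5545 m/s

0.555 m/s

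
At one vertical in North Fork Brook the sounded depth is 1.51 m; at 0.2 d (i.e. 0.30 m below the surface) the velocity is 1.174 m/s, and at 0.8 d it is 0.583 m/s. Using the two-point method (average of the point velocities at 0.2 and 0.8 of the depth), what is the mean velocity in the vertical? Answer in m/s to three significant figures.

v̄ = (1.174 + 0.583) / 2 = 0.8785 m/s

0.879 m/s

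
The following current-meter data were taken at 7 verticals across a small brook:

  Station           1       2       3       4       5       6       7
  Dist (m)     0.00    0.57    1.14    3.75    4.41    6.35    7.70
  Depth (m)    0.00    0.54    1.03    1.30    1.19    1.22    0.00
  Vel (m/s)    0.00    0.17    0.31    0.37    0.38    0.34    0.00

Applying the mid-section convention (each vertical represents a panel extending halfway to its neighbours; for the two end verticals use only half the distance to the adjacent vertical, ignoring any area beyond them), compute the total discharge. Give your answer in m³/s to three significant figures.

w_2 = (1.14 − 0.00)/2 = 0.57 m; q_2 = 0.17 × 0.54 × 0.57 = 0.05233 m³/s
w_3 = (3.75 − 0.57)/2 = 1.59 m; q_3 = 0.31 × 1.03 × 1.59 = 0.5077 m³/s
w_4 = (4.41 − 1.14)/2 = 1.635 m; q_4 = 0.37 × 1.30 × 1.635 = 0.7864 m³/s
w_5 = (6.35 − 3.75)/2 = 1.3 m; q_5 = 0.38 × 1.19 × 1.3 = 0.5879 m³/s
w_6 = (7.70 − 4.41)/2 = 1.645 m; q_6 = 0.34 × 1.22 × 1.645 = 0.6823 m³/s
Stations 1, 7 contribute zero (depth or velocity is 0).
Q = Σ qᵢ = 2.617 m³/s

2.62 m³/s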